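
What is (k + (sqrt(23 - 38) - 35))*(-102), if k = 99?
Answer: -6528 - 102*I*sqrt(15) ≈ -6528.0 - 395.04*I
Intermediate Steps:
(k + (sqrt(23 - 38) - 35))*(-102) = (99 + (sqrt(23 - 38) - 35))*(-102) = (99 + (sqrt(-15) - 35))*(-102) = (99 + (I*sqrt(15) - 35))*(-102) = (99 + (-35 + I*sqrt(15)))*(-102) = (64 + I*sqrt(15))*(-102) = -6528 - 102*I*sqrt(15)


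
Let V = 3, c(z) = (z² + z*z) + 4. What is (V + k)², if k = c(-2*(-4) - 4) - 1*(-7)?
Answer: 2116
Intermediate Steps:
c(z) = 4 + 2*z² (c(z) = (z² + z²) + 4 = 2*z² + 4 = 4 + 2*z²)
k = 43 (k = (4 + 2*(-2*(-4) - 4)²) - 1*(-7) = (4 + 2*(8 - 4)²) + 7 = (4 + 2*4²) + 7 = (4 + 2*16) + 7 = (4 + 32) + 7 = 36 + 7 = 43)
(V + k)² = (3 + 43)² = 46² = 2116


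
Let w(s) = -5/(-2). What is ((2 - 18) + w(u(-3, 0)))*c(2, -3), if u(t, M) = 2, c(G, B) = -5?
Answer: 135/2 ≈ 67.500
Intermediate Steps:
w(s) = 5/2 (w(s) = -5*(-½) = 5/2)
((2 - 18) + w(u(-3, 0)))*c(2, -3) = ((2 - 18) + 5/2)*(-5) = (-16 + 5/2)*(-5) = -27/2*(-5) = 135/2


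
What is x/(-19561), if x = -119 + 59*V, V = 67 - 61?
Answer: -235/19561 ≈ -0.012014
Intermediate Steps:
V = 6
x = 235 (x = -119 + 59*6 = -119 + 354 = 235)
x/(-19561) = 235/(-19561) = 235*(-1/19561) = -235/19561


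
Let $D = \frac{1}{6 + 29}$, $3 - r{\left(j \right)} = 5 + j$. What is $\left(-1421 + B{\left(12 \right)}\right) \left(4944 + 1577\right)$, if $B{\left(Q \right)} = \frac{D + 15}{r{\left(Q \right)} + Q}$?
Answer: $- \frac{326036958}{35} \approx -9.3153 \cdot 10^{6}$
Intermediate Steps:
$r{\left(j \right)} = -2 - j$ ($r{\left(j \right)} = 3 - \left(5 + j\right) = -2 - j$)
$D = \frac{1}{35} \approx 0.028571$
$B{\left(Q \right)} = - \frac{263}{35}$ ($B{\left(Q \right)} = \frac{\frac{1}{35} + 15}{\left(-2 - Q\right) + Q} = \frac{526}{35 \left(-2\right)} = \frac{526}{35} \left(- \frac{1}{2}\right) = - \frac{263}{35}$)
$\left(-1421 + B{\left(12 \right)}\right) \left(4944 + 1577\right) = \left(-1421 - \frac{263}{35}\right) \left(4944 + 1577\right) = \left(- \frac{49998}{35}\right) 6521 = - \frac{326036958}{35}$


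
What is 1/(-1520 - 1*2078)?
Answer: -1/3598 ≈ -0.00027793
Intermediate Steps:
1/(-1520 - 1*2078) = 1/(-1520 - 2078) = 1/(-3598) = -1/3598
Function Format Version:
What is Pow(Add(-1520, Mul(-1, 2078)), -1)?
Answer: Rational(-1, 3598) ≈ -0.00027793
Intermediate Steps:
Pow(Add(-1520, Mul(-1, 2078)), -1) = Pow(Add(-1520, -2078), -1) = Pow(-3598, -1) = Rational(-1, 3598)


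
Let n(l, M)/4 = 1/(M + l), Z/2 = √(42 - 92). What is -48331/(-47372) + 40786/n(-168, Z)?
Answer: -81148756133/47372 + 101965*I*√2 ≈ -1.713e+6 + 1.442e+5*I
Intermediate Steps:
Z = 10*I*√2 (Z = 2*√(42 - 92) = 2*√(-50) = 2*(5*I*√2) = 10*I*√2 ≈ 14.142*I)
n(l, M) = 4/(M + l)
-48331/(-47372) + 40786/n(-168, Z) = -48331/(-47372) + 40786/((4/(10*I*√2 - 168))) = -48331*(-1/47372) + 40786/((4/(-168 + 10*I*√2))) = 48331/47372 + 40786*(-42 + 5*I*√2/2) = 48331/47372 + (-1713012 + 101965*I*√2) = -81148756133/47372 + 101965*I*√2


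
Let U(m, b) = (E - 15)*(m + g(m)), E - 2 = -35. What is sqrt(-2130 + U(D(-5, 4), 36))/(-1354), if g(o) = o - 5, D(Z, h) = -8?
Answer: -I*sqrt(1122)/1354 ≈ -0.024739*I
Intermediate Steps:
g(o) = -5 + o
E = -33 (E = 2 - 35 = -33)
U(m, b) = 240 - 96*m (U(m, b) = (-33 - 15)*(m + (-5 + m)) = -48*(-5 + 2*m) = 240 - 96*m)
sqrt(-2130 + U(D(-5, 4), 36))/(-1354) = sqrt(-2130 + (240 - 96*(-8)))/(-1354) = sqrt(-2130 + (240 + 768))*(-1/1354) = sqrt(-2130 + 1008)*(-1/1354) = sqrt(-1122)*(-1/1354) = (I*sqrt(1122))*(-1/1354) = -I*sqrt(1122)/1354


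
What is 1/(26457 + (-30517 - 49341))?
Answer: -1/53401 ≈ -1.8726e-5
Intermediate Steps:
1/(26457 + (-30517 - 49341)) = 1/(26457 - 79858) = 1/(-53401) = -1/53401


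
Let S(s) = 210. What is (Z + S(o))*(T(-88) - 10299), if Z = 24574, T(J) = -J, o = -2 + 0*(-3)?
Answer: -253069424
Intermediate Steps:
o = -2 (o = -2 + 0 = -2)
(Z + S(o))*(T(-88) - 10299) = (24574 + 210)*(-1*(-88) - 10299) = 24784*(88 - 10299) = 24784*(-10211) = -253069424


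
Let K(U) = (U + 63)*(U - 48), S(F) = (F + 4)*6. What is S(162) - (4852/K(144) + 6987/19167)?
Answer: 31594269463/31740552 ≈ 995.39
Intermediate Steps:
S(F) = 24 + 6*F (S(F) = (4 + F)*6 = 24 + 6*F)
K(U) = (-48 + U)*(63 + U) (K(U) = (63 + U)*(-48 + U) = (-48 + U)*(63 + U))
S(162) - (4852/K(144) + 6987/19167) = (24 + 6*162) - (4852/(-3024 + 144**2 + 15*144) + 6987/19167) = (24 + 972) - (4852/(-3024 + 20736 + 2160) + 6987*(1/19167)) = 996 - (4852/19872 + 2329/6389) = 996 - (4852*(1/19872) + 2329/6389) = 996 - (1213/4968 + 2329/6389) = 996 - 1*19320329/31740552 = 996 - 19320329/31740552 = 31594269463/31740552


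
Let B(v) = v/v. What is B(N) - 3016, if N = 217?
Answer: -3015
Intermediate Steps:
B(v) = 1
B(N) - 3016 = 1 - 3016 = -3015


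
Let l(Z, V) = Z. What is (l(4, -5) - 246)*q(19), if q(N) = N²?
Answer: -87362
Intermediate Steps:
(l(4, -5) - 246)*q(19) = (4 - 246)*19² = -242*361 = -87362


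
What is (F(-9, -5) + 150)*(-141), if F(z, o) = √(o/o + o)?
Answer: -21150 - 282*I ≈ -21150.0 - 282.0*I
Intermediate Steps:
F(z, o) = √(1 + o)
(F(-9, -5) + 150)*(-141) = (√(1 - 5) + 150)*(-141) = (√(-4) + 150)*(-141) = (2*I + 150)*(-141) = (150 + 2*I)*(-141) = -21150 - 282*I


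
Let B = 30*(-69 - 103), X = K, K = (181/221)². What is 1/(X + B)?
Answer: -48841/251986799 ≈ -0.00019382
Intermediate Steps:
K = 32761/48841 (K = (181*(1/221))² = (181/221)² = 32761/48841 ≈ 0.67077)
X = 32761/48841 ≈ 0.67077
B = -5160 (B = 30*(-172) = -5160)
1/(X + B) = 1/(32761/48841 - 5160) = 1/(-251986799/48841) = -48841/251986799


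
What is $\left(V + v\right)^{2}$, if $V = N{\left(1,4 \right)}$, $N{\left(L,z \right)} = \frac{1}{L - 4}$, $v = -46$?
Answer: $\frac{19321}{9} \approx 2146.8$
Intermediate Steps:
$N{\left(L,z \right)} = \frac{1}{-4 + L}$
$V = - \frac{1}{3}$ ($V = \frac{1}{-4 + 1} = \frac{1}{-3} = - \frac{1}{3} \approx -0.33333$)
$\left(V + v\right)^{2} = \left(- \frac{1}{3} - 46\right)^{2} = \left(- \frac{139}{3}\right)^{2} = \frac{19321}{9}$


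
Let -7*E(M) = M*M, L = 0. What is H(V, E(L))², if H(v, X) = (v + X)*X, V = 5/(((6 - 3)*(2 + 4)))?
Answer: 0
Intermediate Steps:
E(M) = -M²/7 (E(M) = -M*M/7 = -M²/7)
V = 5/18 (V = 5/((3*6)) = 5/18 ≈ 0.27778)
H(v, X) = X*(X + v) (H(v, X) = (X + v)*X = X*(X + v))
H(V, E(L))² = ((-⅐*0²)*(-⅐*0² + 5/18))² = ((-⅐*0)*(-⅐*0 + 5/18))² = (0*(0 + 5/18))² = (0*(5/18))² = 0² = 0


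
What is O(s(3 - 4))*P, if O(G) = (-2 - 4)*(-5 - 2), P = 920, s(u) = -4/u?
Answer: 38640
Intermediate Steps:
O(G) = 42 (O(G) = -6*(-7) = 42)
O(s(3 - 4))*P = 42*920 = 38640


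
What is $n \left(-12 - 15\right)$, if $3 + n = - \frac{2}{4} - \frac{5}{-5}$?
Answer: $\frac{135}{2} \approx 67.5$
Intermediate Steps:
$n = - \frac{5}{2}$ ($n = -3 - \left(\frac{1}{2} - 1\right) = -3 - - \frac{1}{2} = -3 + \left(- \frac{1}{2} + 1\right) = -3 + \frac{1}{2} = - \frac{5}{2} \approx -2.5$)
$n \left(-12 - 15\right) = - \frac{5 \left(-12 - 15\right)}{2} = \left(- \frac{5}{2}\right) \left(-27\right) = \frac{135}{2}$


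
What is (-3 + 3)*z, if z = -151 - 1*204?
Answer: 0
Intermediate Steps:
z = -355 (z = -151 - 204 = -355)
(-3 + 3)*z = (-3 + 3)*(-355) = 0*(-355) = 0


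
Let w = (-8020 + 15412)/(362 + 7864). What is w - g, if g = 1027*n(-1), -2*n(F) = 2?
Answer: 1409249/1371 ≈ 1027.9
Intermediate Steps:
n(F) = -1 (n(F) = -½*2 = -1)
g = -1027 (g = 1027*(-1) = -1027)
w = 1232/1371 (w = 7392/8226 = 7392*(1/8226) = 1232/1371 ≈ 0.89861)
w - g = 1232/1371 - 1*(-1027) = 1232/1371 + 1027 = 1409249/1371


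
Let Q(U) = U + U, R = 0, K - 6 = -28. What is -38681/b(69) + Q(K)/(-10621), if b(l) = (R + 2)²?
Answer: -410830725/42484 ≈ -9670.3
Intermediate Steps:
K = -22 (K = 6 - 28 = -22)
Q(U) = 2*U
b(l) = 4 (b(l) = (0 + 2)² = 2² = 4)
-38681/b(69) + Q(K)/(-10621) = -38681/4 + (2*(-22))/(-10621) = -38681*¼ - 44*(-1/10621) = -38681/4 + 44/10621 = -410830725/42484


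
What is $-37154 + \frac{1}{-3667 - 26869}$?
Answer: $- \frac{1134534545}{30536} \approx -37154.0$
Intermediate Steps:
$-37154 + \frac{1}{-3667 - 26869} = -37154 + \frac{1}{-30536} = -37154 - \frac{1}{30536} = - \frac{1134534545}{30536}$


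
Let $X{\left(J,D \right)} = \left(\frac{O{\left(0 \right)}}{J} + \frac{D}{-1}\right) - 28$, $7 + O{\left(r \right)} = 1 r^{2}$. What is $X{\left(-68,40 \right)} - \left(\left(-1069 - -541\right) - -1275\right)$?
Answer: $- \frac{55413}{68} \approx -814.9$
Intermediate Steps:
$O{\left(r \right)} = -7 + r^{2}$ ($O{\left(r \right)} = -7 + 1 r^{2} = -7 + r^{2}$)
$X{\left(J,D \right)} = -28 - D - \frac{7}{J}$ ($X{\left(J,D \right)} = \left(\frac{-7 + 0^{2}}{J} + \frac{D}{-1}\right) - 28 = \left(\frac{-7 + 0}{J} + D \left(-1\right)\right) - 28 = \left(- \frac{7}{J} - D\right) - 28 = \left(- D - \frac{7}{J}\right) - 28 = -28 - D - \frac{7}{J}$)
$X{\left(-68,40 \right)} - \left(\left(-1069 - -541\right) - -1275\right) = \left(-28 - 40 - \frac{7}{-68}\right) - \left(\left(-1069 - -541\right) - -1275\right) = \left(-28 - 40 - - \frac{7}{68}\right) - \left(\left(-1069 + 541\right) + 1275\right) = \left(-28 - 40 + \frac{7}{68}\right) - \left(-528 + 1275\right) = - \frac{4617}{68} - 747 = - \frac{55413}{68}$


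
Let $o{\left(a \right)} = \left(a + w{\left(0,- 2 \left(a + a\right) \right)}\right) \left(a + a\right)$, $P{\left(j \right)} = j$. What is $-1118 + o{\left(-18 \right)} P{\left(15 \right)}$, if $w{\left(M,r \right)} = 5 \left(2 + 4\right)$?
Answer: $-7598$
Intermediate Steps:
$w{\left(M,r \right)} = 30$ ($w{\left(M,r \right)} = 5 \cdot 6 = 30$)
$o{\left(a \right)} = 2 a \left(30 + a\right)$ ($o{\left(a \right)} = \left(a + 30\right) \left(a + a\right) = \left(30 + a\right) 2 a = 2 a \left(30 + a\right)$)
$-1118 + o{\left(-18 \right)} P{\left(15 \right)} = -1118 + 2 \left(-18\right) \left(30 - 18\right) 15 = -1118 + 2 \left(-18\right) 12 \cdot 15 = -1118 - 6480 = -7598$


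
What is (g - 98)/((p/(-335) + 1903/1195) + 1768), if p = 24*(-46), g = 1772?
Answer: 134028810/141946277 ≈ 0.94422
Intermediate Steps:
p = -1104
(g - 98)/((p/(-335) + 1903/1195) + 1768) = (1772 - 98)/((-1104/(-335) + 1903/1195) + 1768) = 1674/((-1104*(-1/335) + 1903*(1/1195)) + 1768) = 1674/((1104/335 + 1903/1195) + 1768) = 1674/(391357/80065 + 1768) = 1674/(141946277/80065) = 1674*(80065/141946277) = 134028810/141946277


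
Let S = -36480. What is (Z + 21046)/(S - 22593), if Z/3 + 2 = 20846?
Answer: -2882/2037 ≈ -1.4148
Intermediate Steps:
Z = 62532 (Z = -6 + 3*20846 = -6 + 62538 = 62532)
(Z + 21046)/(S - 22593) = (62532 + 21046)/(-36480 - 22593) = 83578/(-59073) = 83578*(-1/59073) = -2882/2037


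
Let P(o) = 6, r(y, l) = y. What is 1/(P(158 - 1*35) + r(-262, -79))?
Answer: -1/256 ≈ -0.0039063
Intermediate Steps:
1/(P(158 - 1*35) + r(-262, -79)) = 1/(6 - 262) = 1/(-256) = -1/256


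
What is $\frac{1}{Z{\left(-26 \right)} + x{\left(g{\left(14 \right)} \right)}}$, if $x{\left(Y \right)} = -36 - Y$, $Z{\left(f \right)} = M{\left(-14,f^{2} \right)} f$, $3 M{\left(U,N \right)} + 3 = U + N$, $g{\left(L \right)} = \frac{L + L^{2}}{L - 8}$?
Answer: $- \frac{3}{17347} \approx -0.00017294$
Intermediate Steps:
$g{\left(L \right)} = \frac{L + L^{2}}{-8 + L}$
$M{\left(U,N \right)} = -1 + \frac{N}{3} + \frac{U}{3}$ ($M{\left(U,N \right)} = -1 + \frac{U + N}{3} = -1 + \frac{N + U}{3} = -1 + \left(\frac{N}{3} + \frac{U}{3}\right) = -1 + \frac{N}{3} + \frac{U}{3}$)
$Z{\left(f \right)} = f \left(- \frac{17}{3} + \frac{f^{2}}{3}\right)$ ($Z{\left(f \right)} = \left(-1 + \frac{f^{2}}{3} + \frac{1}{3} \left(-14\right)\right) f = \left(-1 + \frac{f^{2}}{3} - \frac{14}{3}\right) f = \left(- \frac{17}{3} + \frac{f^{2}}{3}\right) f = f \left(- \frac{17}{3} + \frac{f^{2}}{3}\right)$)
$\frac{1}{Z{\left(-26 \right)} + x{\left(g{\left(14 \right)} \right)}} = \frac{1}{\frac{1}{3} \left(-26\right) \left(-17 + \left(-26\right)^{2}\right) - \left(36 + \frac{14 \left(1 + 14\right)}{-8 + 14}\right)} = \frac{1}{\frac{1}{3} \left(-26\right) \left(-17 + 676\right) - \left(36 + 14 \cdot \frac{1}{6} \cdot 15\right)} = \frac{1}{\frac{1}{3} \left(-26\right) 659 - \left(36 + 14 \cdot \frac{1}{6} \cdot 15\right)} = \frac{1}{- \frac{17134}{3} - 71} = \frac{1}{- \frac{17347}{3}} = - \frac{3}{17347}$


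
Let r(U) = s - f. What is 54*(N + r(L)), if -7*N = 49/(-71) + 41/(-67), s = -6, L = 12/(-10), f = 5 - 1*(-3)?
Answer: -24839568/33299 ≈ -745.96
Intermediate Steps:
f = 8 (f = 5 + 3 = 8)
L = -6/5 (L = 12*(-1/10) = -6/5 ≈ -1.2000)
N = 6194/33299 (N = -(49/(-71) + 41/(-67))/7 = -(49*(-1/71) + 41*(-1/67))/7 = -(-49/71 - 41/67)/7 = -1/7*(-6194/4757) = 6194/33299 ≈ 0.18601)
r(U) = -14 (r(U) = -6 - 1*8 = -6 - 8 = -14)
54*(N + r(L)) = 54*(6194/33299 - 14) = 54*(-459992/33299) = -24839568/33299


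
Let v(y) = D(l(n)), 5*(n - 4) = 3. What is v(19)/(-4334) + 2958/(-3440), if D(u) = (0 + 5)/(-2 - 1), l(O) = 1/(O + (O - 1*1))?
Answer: -9610679/11181720 ≈ -0.85950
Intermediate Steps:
n = 23/5 (n = 4 + (1/5)*3 = 4 + 3/5 = 23/5 ≈ 4.6000)
l(O) = 1/(-1 + 2*O) (l(O) = 1/(O + (O - 1)) = 1/(O + (-1 + O)) = 1/(-1 + 2*O))
D(u) = -5/3 (D(u) = 5/(-3) = 5*(-1/3) = -5/3)
v(y) = -5/3
v(19)/(-4334) + 2958/(-3440) = -5/3/(-4334) + 2958/(-3440) = -5/3*(-1/4334) + 2958*(-1/3440) = 5/13002 - 1479/1720 = -9610679/11181720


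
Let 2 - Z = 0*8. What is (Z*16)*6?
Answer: 192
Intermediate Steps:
Z = 2 (Z = 2 - 0*8 = 2 - 1*0 = 2 + 0 = 2)
(Z*16)*6 = (2*16)*6 = 32*6 = 192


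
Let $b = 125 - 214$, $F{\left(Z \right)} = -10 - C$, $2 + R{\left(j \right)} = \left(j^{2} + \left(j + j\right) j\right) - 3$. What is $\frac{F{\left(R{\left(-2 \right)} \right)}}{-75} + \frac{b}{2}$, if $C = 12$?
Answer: $- \frac{6631}{150} \approx -44.207$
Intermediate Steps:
$R{\left(j \right)} = -5 + 3 j^{2}$ ($R{\left(j \right)} = -2 - \left(3 - j^{2} - \left(j + j\right) j\right) = -2 - \left(3 - j^{2} - 2 j j\right) = -2 + \left(\left(j^{2} + 2 j^{2}\right) - 3\right) = -2 + \left(3 j^{2} - 3\right) = -2 + \left(-3 + 3 j^{2}\right) = -5 + 3 j^{2}$)
$F{\left(Z \right)} = -22$ ($F{\left(Z \right)} = -10 - 12 = -22$)
$b = -89$
$\frac{F{\left(R{\left(-2 \right)} \right)}}{-75} + \frac{b}{2} = - \frac{22}{-75} - \frac{89}{2} = \left(-22\right) \left(- \frac{1}{75}\right) - \frac{89}{2} = \frac{22}{75} - \frac{89}{2} = - \frac{6631}{150}$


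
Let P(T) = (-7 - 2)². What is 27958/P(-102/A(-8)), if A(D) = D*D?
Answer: 27958/81 ≈ 345.16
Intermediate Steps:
A(D) = D²
P(T) = 81 (P(T) = (-9)² = 81)
27958/P(-102/A(-8)) = 27958/81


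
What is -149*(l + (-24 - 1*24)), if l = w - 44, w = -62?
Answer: 22946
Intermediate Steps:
l = -106 (l = -62 - 44 = -106)
-149*(l + (-24 - 1*24)) = -149*(-106 + (-24 - 1*24)) = -149*(-106 + (-24 - 24)) = -149*(-106 - 48) = -149*(-154) = 22946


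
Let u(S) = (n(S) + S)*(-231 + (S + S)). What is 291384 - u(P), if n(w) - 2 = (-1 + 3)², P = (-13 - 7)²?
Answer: 60370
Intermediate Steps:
P = 400 (P = (-20)² = 400)
n(w) = 6 (n(w) = 2 + (-1 + 3)² = 2 + 2² = 2 + 4 = 6)
u(S) = (-231 + 2*S)*(6 + S) (u(S) = (6 + S)*(-231 + (S + S)) = (6 + S)*(-231 + 2*S) = (-231 + 2*S)*(6 + S))
291384 - u(P) = 291384 - (-1386 - 219*400 + 2*400²) = 291384 - (-1386 - 87600 + 2*160000) = 291384 - (-1386 - 87600 + 320000) = 291384 - 1*231014 = 291384 - 231014 = 60370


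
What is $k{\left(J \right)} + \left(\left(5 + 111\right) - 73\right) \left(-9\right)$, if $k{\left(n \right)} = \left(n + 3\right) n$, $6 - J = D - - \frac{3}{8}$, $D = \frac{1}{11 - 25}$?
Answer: $- \frac{1058279}{3136} \approx -337.46$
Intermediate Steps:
$D = - \frac{1}{14}$ ($D = \frac{1}{-14} = - \frac{1}{14} \approx -0.071429$)
$J = \frac{319}{56}$ ($J = 6 - \left(- \frac{1}{14} - - \frac{3}{8}\right) = 6 - \left(- \frac{1}{14} + \frac{3}{8}\right) = 6 - \frac{17}{56} = \frac{319}{56} \approx 5.6964$)
$k{\left(n \right)} = n \left(3 + n\right)$ ($k{\left(n \right)} = \left(3 + n\right) n = n \left(3 + n\right)$)
$k{\left(J \right)} + \left(\left(5 + 111\right) - 73\right) \left(-9\right) = \frac{319 \left(3 + \frac{319}{56}\right)}{56} + \left(\left(5 + 111\right) - 73\right) \left(-9\right) = \frac{319}{56} \cdot \frac{487}{56} + \left(116 - 73\right) \left(-9\right) = \frac{155353}{3136} + 43 \left(-9\right) = \frac{155353}{3136} - 387 = - \frac{1058279}{3136}$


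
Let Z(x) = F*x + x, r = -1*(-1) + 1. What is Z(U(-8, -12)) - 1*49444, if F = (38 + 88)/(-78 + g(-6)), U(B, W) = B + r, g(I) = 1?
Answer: -543842/11 ≈ -49440.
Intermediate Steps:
r = 2 (r = 1 + 1 = 2)
U(B, W) = 2 + B (U(B, W) = B + 2 = 2 + B)
F = -18/11 (F = (38 + 88)/(-78 + 1) = 126/(-77) = 126*(-1/77) = -18/11 ≈ -1.6364)
Z(x) = -7*x/11 (Z(x) = -18*x/11 + x = -7*x/11)
Z(U(-8, -12)) - 1*49444 = -7*(2 - 8)/11 - 1*49444 = -7/11*(-6) - 49444 = 42/11 - 49444 = -543842/11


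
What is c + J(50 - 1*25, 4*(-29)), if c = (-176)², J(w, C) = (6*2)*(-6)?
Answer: 30904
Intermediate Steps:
J(w, C) = -72 (J(w, C) = 12*(-6) = -72)
c = 30976
c + J(50 - 1*25, 4*(-29)) = 30976 - 72 = 30904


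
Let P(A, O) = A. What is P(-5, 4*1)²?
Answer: 25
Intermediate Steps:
P(-5, 4*1)² = (-5)² = 25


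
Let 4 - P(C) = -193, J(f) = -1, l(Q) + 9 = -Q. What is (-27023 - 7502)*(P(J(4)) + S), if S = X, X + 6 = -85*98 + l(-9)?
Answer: 280998975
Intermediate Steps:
l(Q) = -9 - Q
X = -8336 (X = -6 + (-85*98 + (-9 - 1*(-9))) = -6 + (-8330 + (-9 + 9)) = -6 + (-8330 + 0) = -6 - 8330 = -8336)
P(C) = 197 (P(C) = 4 - 1*(-193) = 4 + 193 = 197)
S = -8336
(-27023 - 7502)*(P(J(4)) + S) = (-27023 - 7502)*(197 - 8336) = -34525*(-8139) = 280998975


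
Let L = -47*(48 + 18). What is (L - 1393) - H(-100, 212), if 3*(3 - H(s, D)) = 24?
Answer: -4490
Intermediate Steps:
H(s, D) = -5 (H(s, D) = 3 - ⅓*24 = 3 - 8 = -5)
L = -3102 (L = -47*66 = -3102)
(L - 1393) - H(-100, 212) = (-3102 - 1393) - 1*(-5) = -4495 + 5 = -4490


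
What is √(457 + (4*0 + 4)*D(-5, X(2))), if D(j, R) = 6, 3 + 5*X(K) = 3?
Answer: √481 ≈ 21.932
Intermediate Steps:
X(K) = 0 (X(K) = -⅗ + (⅕)*3 = -⅗ + ⅗ = 0)
√(457 + (4*0 + 4)*D(-5, X(2))) = √(457 + (4*0 + 4)*6) = √(457 + (0 + 4)*6) = √(457 + 4*6) = √(457 + 24) = √481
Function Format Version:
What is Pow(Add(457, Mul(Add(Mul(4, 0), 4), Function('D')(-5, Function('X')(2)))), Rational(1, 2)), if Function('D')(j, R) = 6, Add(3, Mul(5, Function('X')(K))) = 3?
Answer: Pow(481, Rational(1, 2)) ≈ 21.932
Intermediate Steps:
Function('X')(K) = 0 (Function('X')(K) = Add(Rational(-3, 5), Mul(Rational(1, 5), 3)) = Add(Rational(-3, 5), Rational(3, 5)) = 0)
Pow(Add(457, Mul(Add(Mul(4, 0), 4), Function('D')(-5, Function('X')(2)))), Rational(1, 2)) = Pow(Add(457, Mul(Add(Mul(4, 0), 4), 6)), Rational(1, 2)) = Pow(Add(457, Mul(Add(0, 4), 6)), Rational(1, 2)) = Pow(Add(457, Mul(4, 6)), Rational(1, 2)) = Pow(Add(457, 24), Rational(1, 2)) = Pow(481, Rational(1, 2))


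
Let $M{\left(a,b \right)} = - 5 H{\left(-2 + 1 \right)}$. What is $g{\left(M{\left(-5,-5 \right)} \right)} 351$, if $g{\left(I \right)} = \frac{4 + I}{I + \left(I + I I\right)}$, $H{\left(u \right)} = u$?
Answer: $\frac{3159}{35} \approx 90.257$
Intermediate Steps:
$M{\left(a,b \right)} = 5$ ($M{\left(a,b \right)} = - 5 \left(-2 + 1\right) = \left(-5\right) \left(-1\right) = 5$)
$g{\left(I \right)} = \frac{4 + I}{I^{2} + 2 I}$ ($g{\left(I \right)} = \frac{4 + I}{I + \left(I + I^{2}\right)} = \frac{4 + I}{I^{2} + 2 I}$)
$g{\left(M{\left(-5,-5 \right)} \right)} 351 = \frac{4 + 5}{5 \left(2 + 5\right)} 351 = \frac{1}{5} \cdot \frac{1}{7} \cdot 9 \cdot 351 = \frac{9}{35} \cdot 351 = \frac{3159}{35}$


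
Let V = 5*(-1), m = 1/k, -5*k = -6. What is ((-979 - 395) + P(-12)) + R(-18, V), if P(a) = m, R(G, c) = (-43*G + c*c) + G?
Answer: -3553/6 ≈ -592.17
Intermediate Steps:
k = 6/5 (k = -⅕*(-6) = 6/5 ≈ 1.2000)
m = ⅚ (m = 1/(6/5) = ⅚ ≈ 0.83333)
V = -5
R(G, c) = c² - 42*G (R(G, c) = (-43*G + c²) + G = (c² - 43*G) + G = c² - 42*G)
P(a) = ⅚
((-979 - 395) + P(-12)) + R(-18, V) = ((-979 - 395) + ⅚) + ((-5)² - 42*(-18)) = (-1374 + ⅚) + (25 + 756) = -8239/6 + 781 = -3553/6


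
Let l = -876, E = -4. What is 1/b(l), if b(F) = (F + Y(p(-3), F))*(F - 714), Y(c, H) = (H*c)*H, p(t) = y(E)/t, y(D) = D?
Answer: -1/1625444280 ≈ -6.1522e-10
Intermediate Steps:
p(t) = -4/t
Y(c, H) = c*H²
b(F) = (-714 + F)*(F + 4*F²/3) (b(F) = (F + (-4/(-3))*F²)*(F - 714) = (F + (-4*(-⅓))*F²)*(-714 + F) = (F + 4*F²/3)*(-714 + F) = (-714 + F)*(F + 4*F²/3))
1/b(l) = 1/((⅓)*(-876)*(-2142 - 2853*(-876) + 4*(-876)²)) = 1/((⅓)*(-876)*(-2142 + 2499228 + 4*767376)) = 1/((⅓)*(-876)*(-2142 + 2499228 + 3069504)) = 1/((⅓)*(-876)*5566590) = 1/(-1625444280) = -1/1625444280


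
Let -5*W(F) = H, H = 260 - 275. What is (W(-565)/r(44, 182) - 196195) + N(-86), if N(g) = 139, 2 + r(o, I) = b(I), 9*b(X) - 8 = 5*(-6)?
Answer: -7842267/40 ≈ -1.9606e+5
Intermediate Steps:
b(X) = -22/9 (b(X) = 8/9 + (5*(-6))/9 = 8/9 + (⅑)*(-30) = 8/9 - 10/3 = -22/9)
H = -15
r(o, I) = -40/9 (r(o, I) = -2 - 22/9 = -40/9)
W(F) = 3 (W(F) = -⅕*(-15) = 3)
(W(-565)/r(44, 182) - 196195) + N(-86) = (3/(-40/9) - 196195) + 139 = (3*(-9/40) - 196195) + 139 = (-27/40 - 196195) + 139 = -7847827/40 + 139 = -7842267/40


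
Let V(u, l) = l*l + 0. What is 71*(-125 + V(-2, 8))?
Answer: -4331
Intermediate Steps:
V(u, l) = l² (V(u, l) = l² + 0 = l²)
71*(-125 + V(-2, 8)) = 71*(-125 + 8²) = 71*(-125 + 64) = 71*(-61) = -4331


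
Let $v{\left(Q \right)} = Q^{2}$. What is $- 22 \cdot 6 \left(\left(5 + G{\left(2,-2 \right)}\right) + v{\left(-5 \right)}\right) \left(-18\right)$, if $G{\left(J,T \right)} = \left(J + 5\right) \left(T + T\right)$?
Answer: $4752$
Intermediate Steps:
$G{\left(J,T \right)} = 2 T \left(5 + J\right)$ ($G{\left(J,T \right)} = \left(5 + J\right) 2 T = 2 T \left(5 + J\right)$)
$- 22 \cdot 6 \left(\left(5 + G{\left(2,-2 \right)}\right) + v{\left(-5 \right)}\right) \left(-18\right) = - 22 \cdot 6 \left(\left(5 + 2 \left(-2\right) \left(5 + 2\right)\right) + \left(-5\right)^{2}\right) \left(-18\right) = - 22 \cdot 6 \left(\left(5 + 2 \left(-2\right) 7\right) + 25\right) \left(-18\right) = - 22 \cdot 6 \left(\left(5 - 28\right) + 25\right) \left(-18\right) = - 22 \cdot 6 \left(-23 + 25\right) \left(-18\right) = - 22 \cdot 6 \cdot 2 \left(-18\right) = \left(-22\right) 12 \left(-18\right) = \left(-264\right) \left(-18\right) = 4752$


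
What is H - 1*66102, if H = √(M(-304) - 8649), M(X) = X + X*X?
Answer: -66102 + √83463 ≈ -65813.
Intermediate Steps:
M(X) = X + X²
H = √83463 (H = √(-304*(1 - 304) - 8649) = √(-304*(-303) - 8649) = √(92112 - 8649) = √83463 ≈ 288.90)
H - 1*66102 = √83463 - 1*66102 = √83463 - 66102 = -66102 + √83463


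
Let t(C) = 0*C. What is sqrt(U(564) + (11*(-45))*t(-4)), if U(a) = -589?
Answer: I*sqrt(589) ≈ 24.269*I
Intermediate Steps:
t(C) = 0
sqrt(U(564) + (11*(-45))*t(-4)) = sqrt(-589 + (11*(-45))*0) = sqrt(-589 - 495*0) = sqrt(-589 + 0) = sqrt(-589) = I*sqrt(589)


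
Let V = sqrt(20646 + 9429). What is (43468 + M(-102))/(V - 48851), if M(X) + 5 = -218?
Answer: -2112561495/2386390126 - 216225*sqrt(1203)/2386390126 ≈ -0.88840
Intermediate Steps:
M(X) = -223 (M(X) = -5 - 218 = -223)
V = 5*sqrt(1203) (V = sqrt(30075) = 5*sqrt(1203) ≈ 173.42)
(43468 + M(-102))/(V - 48851) = (43468 - 223)/(5*sqrt(1203) - 48851) = 43245/(-48851 + 5*sqrt(1203))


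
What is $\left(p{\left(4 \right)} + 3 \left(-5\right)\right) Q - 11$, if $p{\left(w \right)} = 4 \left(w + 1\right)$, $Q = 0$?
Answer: $-11$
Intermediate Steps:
$p{\left(w \right)} = 4 + 4 w$ ($p{\left(w \right)} = 4 \left(1 + w\right) = 4 + 4 w$)
$\left(p{\left(4 \right)} + 3 \left(-5\right)\right) Q - 11 = \left(\left(4 + 4 \cdot 4\right) + 3 \left(-5\right)\right) 0 - 11 = \left(\left(4 + 16\right) - 15\right) 0 - 11 = \left(20 - 15\right) 0 - 11 = 5 \cdot 0 - 11 = 0 - 11 = -11$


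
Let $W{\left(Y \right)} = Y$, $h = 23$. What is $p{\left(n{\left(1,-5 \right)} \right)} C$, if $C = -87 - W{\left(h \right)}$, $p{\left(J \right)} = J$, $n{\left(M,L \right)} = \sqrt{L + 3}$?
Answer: $- 110 i \sqrt{2} \approx - 155.56 i$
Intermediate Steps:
$n{\left(M,L \right)} = \sqrt{3 + L}$
$C = -110$ ($C = -87 - 23 = -110$)
$p{\left(n{\left(1,-5 \right)} \right)} C = \sqrt{3 - 5} \left(-110\right) = \sqrt{-2} \left(-110\right) = i \sqrt{2} \left(-110\right) = - 110 i \sqrt{2}$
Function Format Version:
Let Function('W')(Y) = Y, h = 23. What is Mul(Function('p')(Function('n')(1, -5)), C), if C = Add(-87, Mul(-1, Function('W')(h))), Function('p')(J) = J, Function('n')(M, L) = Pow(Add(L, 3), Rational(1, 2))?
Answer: Mul(-110, I, Pow(2, Rational(1, 2))) ≈ Mul(-155.56, I)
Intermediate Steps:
Function('n')(M, L) = Pow(Add(3, L), Rational(1, 2))
C = -110 (C = Add(-87, Mul(-1, 23)) = Add(-87, -23) = -110)
Mul(Function('p')(Function('n')(1, -5)), C) = Mul(Pow(Add(3, -5), Rational(1, 2)), -110) = Mul(Pow(-2, Rational(1, 2)), -110) = Mul(Mul(I, Pow(2, Rational(1, 2))), -110) = Mul(-110, I, Pow(2, Rational(1, 2)))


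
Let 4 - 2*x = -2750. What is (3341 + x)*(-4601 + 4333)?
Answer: -1264424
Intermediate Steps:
x = 1377 (x = 2 - ½*(-2750) = 2 + 1375 = 1377)
(3341 + x)*(-4601 + 4333) = (3341 + 1377)*(-4601 + 4333) = 4718*(-268) = -1264424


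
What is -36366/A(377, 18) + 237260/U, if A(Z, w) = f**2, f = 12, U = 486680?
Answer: -73601831/292008 ≈ -252.05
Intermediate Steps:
A(Z, w) = 144 (A(Z, w) = 12**2 = 144)
-36366/A(377, 18) + 237260/U = -36366/144 + 237260/486680 = -36366*1/144 + 237260*(1/486680) = -6061/24 + 11863/24334 = -73601831/292008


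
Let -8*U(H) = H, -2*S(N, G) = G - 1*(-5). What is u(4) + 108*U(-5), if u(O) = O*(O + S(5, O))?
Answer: 131/2 ≈ 65.500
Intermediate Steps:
S(N, G) = -5/2 - G/2 (S(N, G) = -(G - 1*(-5))/2 = -(G + 5)/2 = -(5 + G)/2 = -5/2 - G/2)
U(H) = -H/8
u(O) = O*(-5/2 + O/2) (u(O) = O*(O + (-5/2 - O/2)) = O*(-5/2 + O/2))
u(4) + 108*U(-5) = (½)*4*(-5 + 4) + 108*(-⅛*(-5)) = (½)*4*(-1) + 108*(5/8) = -2 + 135/2 = 131/2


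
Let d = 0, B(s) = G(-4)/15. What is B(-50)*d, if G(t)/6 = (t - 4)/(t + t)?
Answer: 0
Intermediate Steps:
G(t) = 3*(-4 + t)/t (G(t) = 6*((t - 4)/(t + t)) = 6*((-4 + t)/((2*t))) = 6*((-4 + t)*(1/(2*t))) = 6*((-4 + t)/(2*t)) = 3*(-4 + t)/t)
B(s) = ⅖ (B(s) = (3 - 12/(-4))/15 = (3 - 12*(-¼))*(1/15) = (3 + 3)*(1/15) = 6*(1/15) = ⅖)
B(-50)*d = (⅖)*0 = 0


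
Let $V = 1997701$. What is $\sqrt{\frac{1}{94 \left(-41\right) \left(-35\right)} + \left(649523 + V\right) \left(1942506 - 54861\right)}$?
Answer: $\frac{\sqrt{90922322958074528642890}}{134890} \approx 2.2354 \cdot 10^{6}$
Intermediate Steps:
$\sqrt{\frac{1}{94 \left(-41\right) \left(-35\right)} + \left(649523 + V\right) \left(1942506 - 54861\right)} = \sqrt{\frac{1}{94 \left(-41\right) \left(-35\right)} + \left(649523 + 1997701\right) \left(1942506 - 54861\right)} = \sqrt{\frac{1}{\left(-3854\right) \left(-35\right)} + 2647224 \cdot 1887645} = \sqrt{\frac{1}{134890} + 4997019147480} = \sqrt{\frac{674047912803577201}{134890}} = \frac{\sqrt{90922322958074528642890}}{134890}$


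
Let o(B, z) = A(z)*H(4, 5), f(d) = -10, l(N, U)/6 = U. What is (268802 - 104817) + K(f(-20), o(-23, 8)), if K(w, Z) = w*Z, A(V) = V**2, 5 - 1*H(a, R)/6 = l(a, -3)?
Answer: 75665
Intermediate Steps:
l(N, U) = 6*U
H(a, R) = 138 (H(a, R) = 30 - 36*(-3) = 30 - 6*(-18) = 30 + 108 = 138)
o(B, z) = 138*z**2 (o(B, z) = z**2*138 = 138*z**2)
K(w, Z) = Z*w
(268802 - 104817) + K(f(-20), o(-23, 8)) = (268802 - 104817) + (138*8**2)*(-10) = 163985 + (138*64)*(-10) = 163985 + 8832*(-10) = 163985 - 88320 = 75665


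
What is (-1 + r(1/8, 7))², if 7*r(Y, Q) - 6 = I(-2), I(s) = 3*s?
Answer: 1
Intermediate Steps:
r(Y, Q) = 0 (r(Y, Q) = 6/7 + (3*(-2))/7 = 6/7 + (⅐)*(-6) = 6/7 - 6/7 = 0)
(-1 + r(1/8, 7))² = (-1 + 0)² = (-1)² = 1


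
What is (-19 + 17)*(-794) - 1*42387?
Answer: -40799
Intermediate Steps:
(-19 + 17)*(-794) - 1*42387 = -2*(-794) - 42387 = 1588 - 42387 = -40799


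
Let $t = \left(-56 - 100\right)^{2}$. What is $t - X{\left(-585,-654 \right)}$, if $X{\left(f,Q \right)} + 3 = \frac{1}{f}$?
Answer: $\frac{14238316}{585} \approx 24339.0$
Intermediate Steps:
$X{\left(f,Q \right)} = -3 + \frac{1}{f}$
$t = 24336$ ($t = \left(-156\right)^{2} = 24336$)
$t - X{\left(-585,-654 \right)} = 24336 - \left(-3 + \frac{1}{-585}\right) = 24336 - \left(-3 - \frac{1}{585}\right) = 24336 - - \frac{1756}{585} = 24336 + \frac{1756}{585} = \frac{14238316}{585}$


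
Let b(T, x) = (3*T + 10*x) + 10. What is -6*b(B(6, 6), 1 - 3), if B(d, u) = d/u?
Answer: 42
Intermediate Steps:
b(T, x) = 10 + 3*T + 10*x
-6*b(B(6, 6), 1 - 3) = -6*(10 + 3*(6/6) + 10*(1 - 3)) = -6*(10 + 3*(6*(1/6)) + 10*(-2)) = -6*(10 + 3*1 - 20) = -6*(10 + 3 - 20) = -6*(-7) = 42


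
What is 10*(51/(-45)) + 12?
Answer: 2/3 ≈ 0.66667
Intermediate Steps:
10*(51/(-45)) + 12 = 10*(51*(-1/45)) + 12 = 10*(-17/15) + 12 = -34/3 + 12 = 2/3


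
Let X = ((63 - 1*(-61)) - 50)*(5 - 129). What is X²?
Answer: 84198976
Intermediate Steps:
X = -9176 (X = ((63 + 61) - 50)*(-124) = (124 - 50)*(-124) = 74*(-124) = -9176)
X² = (-9176)² = 84198976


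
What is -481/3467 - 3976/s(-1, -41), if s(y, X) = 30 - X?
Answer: -194633/3467 ≈ -56.139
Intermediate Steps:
-481/3467 - 3976/s(-1, -41) = -481/3467 - 3976/(30 - 1*(-41)) = -481*1/3467 - 3976/(30 + 41) = -481/3467 - 3976/71 = -481/3467 - 3976*1/71 = -481/3467 - 56 = -194633/3467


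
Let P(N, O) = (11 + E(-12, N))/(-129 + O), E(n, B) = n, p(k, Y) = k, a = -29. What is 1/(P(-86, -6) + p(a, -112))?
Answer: -135/3914 ≈ -0.034492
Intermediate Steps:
P(N, O) = -1/(-129 + O) (P(N, O) = (11 - 12)/(-129 + O) = -1/(-129 + O))
1/(P(-86, -6) + p(a, -112)) = 1/(-1/(-129 - 6) - 29) = 1/(-1/(-135) - 29) = 1/(-1*(-1/135) - 29) = 1/(1/135 - 29) = 1/(-3914/135) = -135/3914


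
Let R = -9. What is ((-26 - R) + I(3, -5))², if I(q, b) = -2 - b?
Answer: 196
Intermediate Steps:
((-26 - R) + I(3, -5))² = ((-26 - 1*(-9)) + (-2 - 1*(-5)))² = ((-26 + 9) + (-2 + 5))² = (-17 + 3)² = (-14)² = 196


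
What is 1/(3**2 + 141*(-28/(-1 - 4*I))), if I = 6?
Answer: 25/4173 ≈ 0.0059909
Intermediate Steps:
1/(3**2 + 141*(-28/(-1 - 4*I))) = 1/(3**2 + 141*(-28/(-1 - 4*6))) = 1/(9 + 141*(-28/(-1 - 24))) = 1/(9 + 141*(-28/(-25))) = 1/(9 + 141*(-28*(-1/25))) = 1/(9 + 141*(28/25)) = 1/(9 + 3948/25) = 1/(4173/25) = 25/4173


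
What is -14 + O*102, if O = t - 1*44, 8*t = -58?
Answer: -10483/2 ≈ -5241.5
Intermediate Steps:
t = -29/4 (t = (1/8)*(-58) = -29/4 ≈ -7.2500)
O = -205/4 (O = -29/4 - 1*44 = -29/4 - 44 = -205/4 ≈ -51.250)
-14 + O*102 = -14 - 205/4*102 = -14 - 10455/2 = -10483/2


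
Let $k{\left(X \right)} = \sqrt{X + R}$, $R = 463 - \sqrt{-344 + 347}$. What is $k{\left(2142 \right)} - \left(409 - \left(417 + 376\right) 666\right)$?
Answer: $527729 + \sqrt{2605 - \sqrt{3}} \approx 5.2778 \cdot 10^{5}$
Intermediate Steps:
$R = 463 - \sqrt{3} \approx 461.27$
$k{\left(X \right)} = \sqrt{463 + X - \sqrt{3}}$ ($k{\left(X \right)} = \sqrt{X + \left(463 - \sqrt{3}\right)} = \sqrt{463 + X - \sqrt{3}}$)
$k{\left(2142 \right)} - \left(409 - \left(417 + 376\right) 666\right) = \sqrt{463 + 2142 - \sqrt{3}} - \left(409 - \left(417 + 376\right) 666\right) = \sqrt{2605 - \sqrt{3}} + \left(793 \cdot 666 - 409\right) = \sqrt{2605 - \sqrt{3}} + \left(528138 - 409\right) = \sqrt{2605 - \sqrt{3}} + 527729 = 527729 + \sqrt{2605 - \sqrt{3}}$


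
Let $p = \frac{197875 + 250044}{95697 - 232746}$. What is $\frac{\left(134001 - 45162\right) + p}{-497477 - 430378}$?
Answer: $- \frac{12174848192}{127161599895} \approx -0.095743$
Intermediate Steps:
$p = - \frac{447919}{137049}$ ($p = \frac{447919}{-137049} = 447919 \left(- \frac{1}{137049}\right) = - \frac{447919}{137049} \approx -3.2683$)
$\frac{\left(134001 - 45162\right) + p}{-497477 - 430378} = \frac{\left(134001 - 45162\right) - \frac{447919}{137049}}{-497477 - 430378} = \frac{\left(134001 - 45162\right) - \frac{447919}{137049}}{-927855} = \left(88839 - \frac{447919}{137049}\right) \left(- \frac{1}{927855}\right) = \frac{12174848192}{137049} \left(- \frac{1}{927855}\right) = - \frac{12174848192}{127161599895}$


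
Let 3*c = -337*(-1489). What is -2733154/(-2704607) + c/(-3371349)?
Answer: 26286095153887/27354522314529 ≈ 0.96094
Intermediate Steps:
c = 501793/3 (c = (-337*(-1489))/3 = (⅓)*501793 = 501793/3 ≈ 1.6726e+5)
-2733154/(-2704607) + c/(-3371349) = -2733154/(-2704607) + (501793/3)/(-3371349) = -2733154*(-1/2704607) + (501793/3)*(-1/3371349) = 2733154/2704607 - 501793/10114047 = 26286095153887/27354522314529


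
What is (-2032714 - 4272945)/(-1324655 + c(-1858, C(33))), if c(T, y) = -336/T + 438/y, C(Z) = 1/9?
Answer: 5857957211/1226942209 ≈ 4.7744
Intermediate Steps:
C(Z) = 1/9
(-2032714 - 4272945)/(-1324655 + c(-1858, C(33))) = (-2032714 - 4272945)/(-1324655 + (-336/(-1858) + 438/(1/9))) = -6305659/(-1324655 + (-336*(-1/1858) + 438*9)) = -6305659/(-1324655 + (168/929 + 3942)) = -6305659/(-1324655 + 3662286/929) = -6305659/(-1226942209/929) = -6305659*(-929/1226942209) = 5857957211/1226942209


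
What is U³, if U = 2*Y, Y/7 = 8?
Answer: 1404928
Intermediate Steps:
Y = 56 (Y = 7*8 = 56)
U = 112 (U = 2*56 = 112)
U³ = 112³ = 1404928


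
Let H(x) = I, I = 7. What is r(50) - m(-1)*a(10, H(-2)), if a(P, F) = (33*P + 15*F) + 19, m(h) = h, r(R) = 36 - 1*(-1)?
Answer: 491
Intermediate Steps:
r(R) = 37 (r(R) = 36 + 1 = 37)
H(x) = 7
a(P, F) = 19 + 15*F + 33*P (a(P, F) = (15*F + 33*P) + 19 = 19 + 15*F + 33*P)
r(50) - m(-1)*a(10, H(-2)) = 37 - (-1)*(19 + 15*7 + 33*10) = 37 - (-1)*(19 + 105 + 330) = 37 - (-1)*454 = 37 - 1*(-454) = 37 + 454 = 491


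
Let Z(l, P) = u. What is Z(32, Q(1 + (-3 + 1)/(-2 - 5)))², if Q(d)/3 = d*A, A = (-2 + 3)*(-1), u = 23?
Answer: 529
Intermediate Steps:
A = -1 (A = 1*(-1) = -1)
Q(d) = -3*d (Q(d) = 3*(d*(-1)) = 3*(-d) = -3*d)
Z(l, P) = 23
Z(32, Q(1 + (-3 + 1)/(-2 - 5)))² = 23² = 529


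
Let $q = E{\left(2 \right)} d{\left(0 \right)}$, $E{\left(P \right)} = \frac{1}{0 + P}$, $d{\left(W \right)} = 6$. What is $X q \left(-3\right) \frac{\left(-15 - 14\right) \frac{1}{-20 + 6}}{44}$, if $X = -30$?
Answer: $\frac{3915}{308} \approx 12.711$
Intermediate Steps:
$E{\left(P \right)} = \frac{1}{P}$
$q = 3$ ($q = \frac{1}{2} \cdot 6 = 3$)
$X q \left(-3\right) \frac{\left(-15 - 14\right) \frac{1}{-20 + 6}}{44} = - 30 \cdot 3 \left(-3\right) \frac{\left(-15 - 14\right) \frac{1}{-20 + 6}}{44} = \left(-30\right) \left(-9\right) - \frac{29}{-14} \cdot \frac{1}{44} = 270 \left(-29\right) \left(- \frac{1}{14}\right) \frac{1}{44} = 270 \cdot \frac{29}{14} \cdot \frac{1}{44} = 270 \cdot \frac{29}{616} = \frac{3915}{308}$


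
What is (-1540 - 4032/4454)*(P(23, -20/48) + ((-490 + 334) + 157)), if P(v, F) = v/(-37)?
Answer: -48042344/82399 ≈ -583.04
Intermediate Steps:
P(v, F) = -v/37 (P(v, F) = v*(-1/37) = -v/37)
(-1540 - 4032/4454)*(P(23, -20/48) + ((-490 + 334) + 157)) = (-1540 - 4032/4454)*(-1/37*23 + ((-490 + 334) + 157)) = (-1540 - 4032*1/4454)*(-23/37 + (-156 + 157)) = (-1540 - 2016/2227)*(-23/37 + 1) = -3431596/2227*14/37 = -48042344/82399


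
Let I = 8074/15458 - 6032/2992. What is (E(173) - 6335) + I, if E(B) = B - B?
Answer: -9158280119/1445323 ≈ -6336.5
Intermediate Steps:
E(B) = 0
I = -2158914/1445323 (I = 8074*(1/15458) - 6032*1/2992 = 4037/7729 - 377/187 = -2158914/1445323 ≈ -1.4937)
(E(173) - 6335) + I = (0 - 6335) - 2158914/1445323 = -6335 - 2158914/1445323 = -9158280119/1445323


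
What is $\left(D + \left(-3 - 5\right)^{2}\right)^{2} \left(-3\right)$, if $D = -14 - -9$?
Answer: $-10443$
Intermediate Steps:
$D = -5$ ($D = -14 + 9 = -5$)
$\left(D + \left(-3 - 5\right)^{2}\right)^{2} \left(-3\right) = \left(-5 + \left(-3 - 5\right)^{2}\right)^{2} \left(-3\right) = \left(-5 + \left(-8\right)^{2}\right)^{2} \left(-3\right) = \left(-5 + 64\right)^{2} \left(-3\right) = 59^{2} \left(-3\right) = 3481 \left(-3\right) = -10443$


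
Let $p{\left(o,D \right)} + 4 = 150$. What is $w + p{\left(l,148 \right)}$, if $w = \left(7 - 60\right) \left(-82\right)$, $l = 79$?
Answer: $4492$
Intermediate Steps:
$p{\left(o,D \right)} = 146$ ($p{\left(o,D \right)} = -4 + 150 = 146$)
$w = 4346$ ($w = \left(-53\right) \left(-82\right) = 4346$)
$w + p{\left(l,148 \right)} = 4346 + 146 = 4492$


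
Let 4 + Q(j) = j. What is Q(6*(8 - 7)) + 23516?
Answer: 23518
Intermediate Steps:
Q(j) = -4 + j
Q(6*(8 - 7)) + 23516 = (-4 + 6*(8 - 7)) + 23516 = (-4 + 6*1) + 23516 = (-4 + 6) + 23516 = 2 + 23516 = 23518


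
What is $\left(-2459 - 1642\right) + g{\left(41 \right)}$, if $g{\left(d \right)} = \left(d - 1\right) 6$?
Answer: $-3861$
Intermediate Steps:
$g{\left(d \right)} = -6 + 6 d$ ($g{\left(d \right)} = \left(-1 + d\right) 6 = -6 + 6 d$)
$\left(-2459 - 1642\right) + g{\left(41 \right)} = \left(-2459 - 1642\right) + \left(-6 + 6 \cdot 41\right) = -4101 + \left(-6 + 246\right) = -4101 + 240 = -3861$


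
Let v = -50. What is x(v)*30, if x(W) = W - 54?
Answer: -3120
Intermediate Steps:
x(W) = -54 + W
x(v)*30 = (-54 - 50)*30 = -104*30 = -3120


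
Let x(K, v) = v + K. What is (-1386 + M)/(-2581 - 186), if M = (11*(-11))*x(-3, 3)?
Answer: 1386/2767 ≈ 0.50090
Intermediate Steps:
x(K, v) = K + v
M = 0 (M = (11*(-11))*(-3 + 3) = -121*0 = 0)
(-1386 + M)/(-2581 - 186) = (-1386 + 0)/(-2581 - 186) = -1386/(-2767) = -1386*(-1/2767) = 1386/2767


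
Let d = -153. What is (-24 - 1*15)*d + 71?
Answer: 6038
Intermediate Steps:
(-24 - 1*15)*d + 71 = (-24 - 1*15)*(-153) + 71 = (-24 - 15)*(-153) + 71 = -39*(-153) + 71 = 5967 + 71 = 6038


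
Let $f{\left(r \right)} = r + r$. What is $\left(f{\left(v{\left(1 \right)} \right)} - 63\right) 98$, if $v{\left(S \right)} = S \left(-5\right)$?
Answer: $-7154$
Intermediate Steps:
$v{\left(S \right)} = - 5 S$
$f{\left(r \right)} = 2 r$
$\left(f{\left(v{\left(1 \right)} \right)} - 63\right) 98 = \left(2 \left(\left(-5\right) 1\right) - 63\right) 98 = \left(2 \left(-5\right) - 63\right) 98 = \left(-10 - 63\right) 98 = \left(-73\right) 98 = -7154$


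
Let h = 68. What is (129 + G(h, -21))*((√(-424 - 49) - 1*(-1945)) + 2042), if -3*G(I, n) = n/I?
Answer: 35001873/68 + 8779*I*√473/68 ≈ 5.1473e+5 + 2807.8*I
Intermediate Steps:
G(I, n) = -n/(3*I)
(129 + G(h, -21))*((√(-424 - 49) - 1*(-1945)) + 2042) = (129 - ⅓*(-21)/68)*((√(-424 - 49) - 1*(-1945)) + 2042) = (129 - ⅓*(-21)*1/68)*((√(-473) + 1945) + 2042) = (129 + 7/68)*((I*√473 + 1945) + 2042) = 8779*((1945 + I*√473) + 2042)/68 = 8779*(3987 + I*√473)/68 = 35001873/68 + 8779*I*√473/68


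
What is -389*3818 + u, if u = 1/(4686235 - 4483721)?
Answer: -300774197827/202514 ≈ -1.4852e+6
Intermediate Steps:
u = 1/202514 ≈ 4.9379e-6
-389*3818 + u = -389*3818 + 1/202514 = -1485202 + 1/202514 = -300774197827/202514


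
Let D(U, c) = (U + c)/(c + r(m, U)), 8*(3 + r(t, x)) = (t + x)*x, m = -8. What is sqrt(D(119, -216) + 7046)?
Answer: 7*sqrt(2097208942)/3819 ≈ 83.940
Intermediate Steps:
r(t, x) = -3 + x*(t + x)/8 (r(t, x) = -3 + ((t + x)*x)/8 = -3 + (x*(t + x))/8 = -3 + x*(t + x)/8)
D(U, c) = (U + c)/(-3 + c - U + U**2/8) (D(U, c) = (U + c)/(c + (-3 + U**2/8 + (1/8)*(-8)*U)) = (U + c)/(c + (-3 + U**2/8 - U)) = (U + c)/(c + (-3 - U + U**2/8)) = (U + c)/(-3 + c - U + U**2/8))
sqrt(D(119, -216) + 7046) = sqrt(8*(119 - 216)/(-24 + 119**2 - 8*119 + 8*(-216)) + 7046) = sqrt(8*(-97)/(-24 + 14161 - 952 - 1728) + 7046) = sqrt(8*(-97)/11457 + 7046) = sqrt(8*(1/11457)*(-97) + 7046) = sqrt(-776/11457 + 7046) = sqrt(80725246/11457) = 7*sqrt(2097208942)/3819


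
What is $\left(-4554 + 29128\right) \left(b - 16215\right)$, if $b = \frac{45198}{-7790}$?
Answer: $- \frac{1552585909776}{3895} \approx -3.9861 \cdot 10^{8}$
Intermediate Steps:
$b = - \frac{22599}{3895}$ ($b = 45198 \left(- \frac{1}{7790}\right) = - \frac{22599}{3895} \approx -5.8021$)
$\left(-4554 + 29128\right) \left(b - 16215\right) = \left(-4554 + 29128\right) \left(- \frac{22599}{3895} - 16215\right) = 24574 \left(- \frac{63180024}{3895}\right) = - \frac{1552585909776}{3895}$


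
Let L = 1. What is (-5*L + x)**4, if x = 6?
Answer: 1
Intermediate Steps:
(-5*L + x)**4 = (-5*1 + 6)**4 = (-5 + 6)**4 = 1**4 = 1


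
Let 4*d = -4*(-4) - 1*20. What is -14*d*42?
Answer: 588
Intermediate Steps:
d = -1 (d = (-4*(-4) - 1*20)/4 = (16 - 20)/4 = (1/4)*(-4) = -1)
-14*d*42 = -14*(-1)*42 = 14*42 = 588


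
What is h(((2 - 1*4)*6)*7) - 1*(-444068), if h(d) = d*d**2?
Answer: -148636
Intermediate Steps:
h(d) = d**3
h(((2 - 1*4)*6)*7) - 1*(-444068) = (((2 - 1*4)*6)*7)**3 - 1*(-444068) = (((2 - 4)*6)*7)**3 + 444068 = (-2*6*7)**3 + 444068 = (-12*7)**3 + 444068 = (-84)**3 + 444068 = -592704 + 444068 = -148636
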